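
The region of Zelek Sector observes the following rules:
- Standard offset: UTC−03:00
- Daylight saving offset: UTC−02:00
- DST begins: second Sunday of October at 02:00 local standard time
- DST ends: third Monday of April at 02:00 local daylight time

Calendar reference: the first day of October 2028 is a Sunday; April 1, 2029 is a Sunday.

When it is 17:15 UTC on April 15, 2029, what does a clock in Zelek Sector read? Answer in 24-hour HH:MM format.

1 October 2028 is a Sunday, so the first Sunday is October 1 and the second is October 8.
1 April 2029 is a Sunday, so the first Monday is April 2 and the third is April 16.
At the standard offset (UTC−03:00), 17:15 UTC − 3h = 14:15 Zelek Sector standard time.
The standard-time date in Zelek Sector, April 15, 2029, falls between 8 October 2028 and 16 April 2029, so daylight saving is in effect and Zelek Sector is at UTC−02:00.
17:15 UTC − 2h = 15:15 local.

15:15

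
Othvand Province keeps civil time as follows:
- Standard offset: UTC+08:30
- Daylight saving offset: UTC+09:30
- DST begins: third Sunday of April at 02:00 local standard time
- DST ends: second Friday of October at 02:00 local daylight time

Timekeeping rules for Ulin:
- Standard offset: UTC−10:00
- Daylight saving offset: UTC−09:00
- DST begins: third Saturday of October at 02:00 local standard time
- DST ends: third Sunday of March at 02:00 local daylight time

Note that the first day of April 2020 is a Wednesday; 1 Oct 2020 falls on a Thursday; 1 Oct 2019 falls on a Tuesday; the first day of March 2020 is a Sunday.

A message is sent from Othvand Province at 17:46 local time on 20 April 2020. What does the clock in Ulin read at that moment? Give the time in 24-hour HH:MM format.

22:16

1 April 2020 is a Wednesday, so the first Sunday is April 5 and the third is April 19.
1 October 2020 is a Thursday, so the first Friday is October 2 and the second is October 9.
20 April 2020 falls between 19 April and 9 October, so daylight saving is in effect and Othvand Province is at UTC+09:30.
17:46 Othvand Province − 9h30m = 08:16 UTC.
1 October 2019 is a Tuesday, so the first Saturday is October 5 and the third is October 19.
1 March 2020 is a Sunday, so the first Sunday is March 1 and the third is March 15.
At the standard offset (UTC−10:00), 08:16 UTC − 10h = 22:16 Ulin standard time (rolling into the previous day, 19 April 2020).
The standard-time date in Ulin, 19 April 2020, does not fall between 19 October 2019 and 15 March 2020, so daylight saving is not in effect and Ulin is at UTC−10:00.
08:16 UTC − 10h = 22:16 Ulin (rolling into the previous day, 19 April 2020).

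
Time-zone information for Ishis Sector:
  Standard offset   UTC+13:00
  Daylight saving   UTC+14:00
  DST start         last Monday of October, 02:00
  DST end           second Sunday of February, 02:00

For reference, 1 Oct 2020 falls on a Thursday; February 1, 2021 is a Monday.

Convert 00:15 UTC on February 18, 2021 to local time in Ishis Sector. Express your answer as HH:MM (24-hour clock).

1 October 2020 is a Thursday, so Mondays fall on 5, 12, 19, 26; the last is October 26.
1 February 2021 is a Monday, so the first Sunday is February 7 and the second is February 14.
At the standard offset (UTC+13:00), 00:15 UTC + 13h = 13:15 Ishis Sector standard time.
Daylight saving runs 26 October 2020 – 14 February 2021; the standard-time date in Ishis Sector, February 18, 2021, is outside that window, so Ishis Sector is on standard time at UTC+13:00.
00:15 UTC + 13h = 13:15 local.

13:15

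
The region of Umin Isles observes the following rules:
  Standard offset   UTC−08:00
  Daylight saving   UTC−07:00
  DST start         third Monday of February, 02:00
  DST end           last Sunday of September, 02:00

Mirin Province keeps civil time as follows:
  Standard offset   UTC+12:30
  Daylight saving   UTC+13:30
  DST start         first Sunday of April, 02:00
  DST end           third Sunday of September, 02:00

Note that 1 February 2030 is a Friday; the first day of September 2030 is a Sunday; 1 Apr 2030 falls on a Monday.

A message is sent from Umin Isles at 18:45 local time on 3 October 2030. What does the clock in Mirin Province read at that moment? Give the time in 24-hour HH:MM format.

15:15

1 February 2030 is a Friday, so the first Monday is February 4 and the third is February 18.
1 September 2030 is a Sunday, so Sundays fall on 1, 8, 15, 22, 29; the last is September 29.
3 October 2030 is outside the daylight-saving period (18 February – 29 September), so Umin Isles is on standard time, UTC−08:00.
18:45 Umin Isles + 8h = 02:45 UTC (rolling into the next day, 4 October 2030).
1 April 2030 is a Monday, so the first Sunday is April 7.
1 September 2030 is a Sunday, so the first Sunday is September 1 and the third is September 15.
At the standard offset (UTC+12:30), 02:45 UTC + 12h30m = 15:15 Mirin Province standard time.
Daylight saving runs 7 April – 15 September; the standard-time date in Mirin Province, 4 October 2030, is outside that window, so Mirin Province is on standard time at UTC+12:30.
02:45 UTC + 12h30m = 15:15 Mirin Province.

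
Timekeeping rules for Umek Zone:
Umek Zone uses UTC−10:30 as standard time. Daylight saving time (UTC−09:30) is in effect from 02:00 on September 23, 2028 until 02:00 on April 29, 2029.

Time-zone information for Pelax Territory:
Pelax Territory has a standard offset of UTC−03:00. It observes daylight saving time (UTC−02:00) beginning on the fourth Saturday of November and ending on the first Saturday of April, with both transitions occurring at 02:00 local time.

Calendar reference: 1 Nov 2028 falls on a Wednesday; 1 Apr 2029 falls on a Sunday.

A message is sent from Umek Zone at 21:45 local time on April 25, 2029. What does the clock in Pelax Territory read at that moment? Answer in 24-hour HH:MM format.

04:15

Daylight saving runs 23 September 2028 – 29 April 2029; April 25, 2029 is inside that window, so Umek Zone is at UTC−09:30.
21:45 Umek Zone + 9h30m = 07:15 UTC (rolling into the next day, 26 April 2029).
1 November 2028 is a Wednesday, so the first Saturday is November 4 and the fourth is November 25.
1 April 2029 is a Sunday, so the first Saturday is April 7.
At the standard offset (UTC−03:00), 07:15 UTC − 3h = 04:15 Pelax Territory standard time.
The standard-time date in Pelax Territory, April 26, 2029, is outside the daylight-saving period (25 November 2028 – 7 April 2029), so Pelax Territory is on standard time, UTC−03:00.
07:15 UTC − 3h = 04:15 Pelax Territory.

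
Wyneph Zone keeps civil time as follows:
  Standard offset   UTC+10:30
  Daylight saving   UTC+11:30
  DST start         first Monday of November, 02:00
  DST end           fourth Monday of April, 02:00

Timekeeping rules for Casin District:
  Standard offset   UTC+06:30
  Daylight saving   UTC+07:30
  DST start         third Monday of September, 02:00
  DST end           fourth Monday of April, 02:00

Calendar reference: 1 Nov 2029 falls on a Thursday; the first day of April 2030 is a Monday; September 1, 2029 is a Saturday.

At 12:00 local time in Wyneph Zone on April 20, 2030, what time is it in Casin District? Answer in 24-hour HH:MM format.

08:00

1 November 2029 is a Thursday, so the first Monday is November 5.
1 April 2030 is a Monday, so the first Monday is April 1 and the fourth is April 22.
April 20, 2030 lies within the daylight-saving period (5 November 2029 – 22 April 2030), so Wyneph Zone is on daylight time, UTC+11:30.
12:00 Wyneph Zone − 11h30m = 00:30 UTC.
1 September 2029 is a Saturday, so the first Monday is September 3 and the third is September 17.
1 April 2030 is a Monday, so the first Monday is April 1 and the fourth is April 22.
At the standard offset (UTC+06:30), 00:30 UTC + 6h30m = 07:00 Casin District standard time.
The standard-time date in Casin District, April 20, 2030, lies within the daylight-saving period (17 September 2029 – 22 April 2030), so Casin District is on daylight time, UTC+07:30.
00:30 UTC + 7h30m = 08:00 Casin District.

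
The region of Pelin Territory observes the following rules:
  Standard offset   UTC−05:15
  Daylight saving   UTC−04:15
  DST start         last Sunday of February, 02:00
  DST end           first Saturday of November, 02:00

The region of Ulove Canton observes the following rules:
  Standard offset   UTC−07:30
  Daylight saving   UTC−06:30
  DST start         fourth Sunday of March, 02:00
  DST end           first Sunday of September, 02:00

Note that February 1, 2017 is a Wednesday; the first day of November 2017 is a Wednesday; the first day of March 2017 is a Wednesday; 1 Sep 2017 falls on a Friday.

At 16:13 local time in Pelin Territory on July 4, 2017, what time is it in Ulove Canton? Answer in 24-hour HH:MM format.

13:58

1 February 2017 is a Wednesday, so Sundays fall on 5, 12, 19, 26; the last is February 26.
1 November 2017 is a Wednesday, so the first Saturday is November 4.
July 4, 2017 lies within the daylight-saving period (26 February – 4 November), so Pelin Territory is on daylight time, UTC−04:15.
16:13 Pelin Territory + 4h15m = 20:28 UTC.
1 March 2017 is a Wednesday, so the first Sunday is March 5 and the fourth is March 26.
1 September 2017 is a Friday, so the first Sunday is September 3.
At the standard offset (UTC−07:30), 20:28 UTC − 7h30m = 12:58 Ulove Canton standard time.
Daylight saving runs 26 March – 3 September; the standard-time date in Ulove Canton, July 4, 2017, is inside that window, so Ulove Canton is at UTC−06:30.
20:28 UTC − 6h30m = 13:58 Ulove Canton.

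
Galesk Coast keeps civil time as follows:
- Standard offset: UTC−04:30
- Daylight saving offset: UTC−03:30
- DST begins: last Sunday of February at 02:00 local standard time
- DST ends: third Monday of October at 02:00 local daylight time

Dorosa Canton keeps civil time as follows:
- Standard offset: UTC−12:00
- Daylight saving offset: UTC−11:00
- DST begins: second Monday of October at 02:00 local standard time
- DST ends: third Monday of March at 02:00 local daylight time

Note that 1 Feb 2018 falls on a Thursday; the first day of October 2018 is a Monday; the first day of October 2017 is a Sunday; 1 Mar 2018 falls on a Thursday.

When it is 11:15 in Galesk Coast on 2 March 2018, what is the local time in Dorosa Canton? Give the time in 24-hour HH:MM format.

03:45

1 February 2018 is a Thursday, so Sundays fall on 4, 11, 18, 25; the last is February 25.
1 October 2018 is a Monday, so the first Monday is October 1 and the third is October 15.
Daylight saving runs 25 February – 15 October; 2 March 2018 is inside that window, so Galesk Coast is at UTC−03:30.
11:15 Galesk Coast + 3h30m = 14:45 UTC.
1 October 2017 is a Sunday, so the first Monday is October 2 and the second is October 9.
1 March 2018 is a Thursday, so the first Monday is March 5 and the third is March 19.
At the standard offset (UTC−12:00), 14:45 UTC − 12h = 02:45 Dorosa Canton standard time.
Daylight saving runs 9 October 2017 – 19 March 2018; the standard-time date in Dorosa Canton, 2 March 2018, is inside that window, so Dorosa Canton is at UTC−11:00.
14:45 UTC − 11h = 03:45 Dorosa Canton.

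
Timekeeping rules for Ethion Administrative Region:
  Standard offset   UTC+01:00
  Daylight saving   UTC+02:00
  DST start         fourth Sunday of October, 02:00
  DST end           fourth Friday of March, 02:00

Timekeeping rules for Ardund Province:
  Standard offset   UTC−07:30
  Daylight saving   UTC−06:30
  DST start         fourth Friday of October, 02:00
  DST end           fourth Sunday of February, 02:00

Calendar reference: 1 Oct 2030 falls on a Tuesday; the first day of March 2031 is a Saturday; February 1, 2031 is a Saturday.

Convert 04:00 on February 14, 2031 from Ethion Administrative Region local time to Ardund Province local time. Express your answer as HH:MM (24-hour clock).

1 October 2030 is a Tuesday, so the first Sunday is October 6 and the fourth is October 27.
1 March 2031 is a Saturday, so the first Friday is March 7 and the fourth is March 28.
February 14, 2031 lies within the daylight-saving period (27 October 2030 – 28 March 2031), so Ethion Administrative Region is on daylight time, UTC+02:00.
04:00 Ethion Administrative Region − 2h = 02:00 UTC.
1 October 2030 is a Tuesday, so the first Friday is October 4 and the fourth is October 25.
1 February 2031 is a Saturday, so the first Sunday is February 2 and the fourth is February 23.
At the standard offset (UTC−07:30), 02:00 UTC − 7h30m = 18:30 Ardund Province standard time (rolling into the previous day, 13 February 2031).
The standard-time date in Ardund Province, February 13, 2031, falls between 25 October 2030 and 23 February 2031, so daylight saving is in effect and Ardund Province is at UTC−06:30.
02:00 UTC − 6h30m = 19:30 Ardund Province (rolling into the previous day, 13 February 2031).

19:30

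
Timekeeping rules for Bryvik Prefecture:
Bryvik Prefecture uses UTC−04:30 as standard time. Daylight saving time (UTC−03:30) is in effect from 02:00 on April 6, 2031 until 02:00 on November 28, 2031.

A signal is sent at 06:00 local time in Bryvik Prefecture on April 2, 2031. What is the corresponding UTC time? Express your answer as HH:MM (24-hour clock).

10:30

Daylight saving runs 6 April – 28 November; April 2, 2031 is outside that window, so Bryvik Prefecture is on standard time at UTC−04:30.
06:00 local + 4h30m = 10:30 UTC.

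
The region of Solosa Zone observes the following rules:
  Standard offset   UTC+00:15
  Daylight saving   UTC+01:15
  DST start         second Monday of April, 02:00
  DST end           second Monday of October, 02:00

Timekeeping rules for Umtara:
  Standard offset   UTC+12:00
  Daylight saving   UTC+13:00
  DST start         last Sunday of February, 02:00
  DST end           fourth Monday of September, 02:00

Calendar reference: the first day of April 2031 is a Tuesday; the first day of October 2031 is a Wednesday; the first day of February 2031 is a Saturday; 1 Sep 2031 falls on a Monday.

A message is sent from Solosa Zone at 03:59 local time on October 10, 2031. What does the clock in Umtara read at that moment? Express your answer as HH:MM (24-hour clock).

1 April 2031 is a Tuesday, so the first Monday is April 7 and the second is April 14.
1 October 2031 is a Wednesday, so the first Monday is October 6 and the second is October 13.
October 10, 2031 lies within the daylight-saving period (14 April – 13 October), so Solosa Zone is on daylight time, UTC+01:15.
03:59 Solosa Zone − 1h15m = 02:44 UTC.
1 February 2031 is a Saturday, so Sundays fall on 2, 9, 16, 23; the last is February 23.
1 September 2031 is a Monday, so the first Monday is September 1 and the fourth is September 22.
At the standard offset (UTC+12:00), 02:44 UTC + 12h = 14:44 Umtara standard time.
The standard-time date in Umtara, October 10, 2031, is outside the daylight-saving period (23 February – 22 September), so Umtara is on standard time, UTC+12:00.
02:44 UTC + 12h = 14:44 Umtara.

14:44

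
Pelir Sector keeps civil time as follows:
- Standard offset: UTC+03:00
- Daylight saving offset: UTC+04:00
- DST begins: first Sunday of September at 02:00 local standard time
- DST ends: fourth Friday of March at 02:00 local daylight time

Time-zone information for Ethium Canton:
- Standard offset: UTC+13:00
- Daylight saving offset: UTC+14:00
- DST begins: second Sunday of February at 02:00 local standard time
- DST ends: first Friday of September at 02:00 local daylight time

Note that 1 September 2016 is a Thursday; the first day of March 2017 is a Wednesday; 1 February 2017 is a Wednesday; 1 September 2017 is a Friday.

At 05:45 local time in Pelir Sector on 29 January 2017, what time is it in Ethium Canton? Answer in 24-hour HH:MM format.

1 September 2016 is a Thursday, so the first Sunday is September 4.
1 March 2017 is a Wednesday, so the first Friday is March 3 and the fourth is March 24.
29 January 2017 falls between 4 September 2016 and 24 March 2017, so daylight saving is in effect and Pelir Sector is at UTC+04:00.
05:45 Pelir Sector − 4h = 01:45 UTC.
1 February 2017 is a Wednesday, so the first Sunday is February 5 and the second is February 12.
1 September 2017 is a Friday, so the first Friday is September 1.
At the standard offset (UTC+13:00), 01:45 UTC + 13h = 14:45 Ethium Canton standard time.
The standard-time date in Ethium Canton, 29 January 2017, is outside the daylight-saving period (12 February – 1 September), so Ethium Canton is on standard time, UTC+13:00.
01:45 UTC + 13h = 14:45 Ethium Canton.

14:45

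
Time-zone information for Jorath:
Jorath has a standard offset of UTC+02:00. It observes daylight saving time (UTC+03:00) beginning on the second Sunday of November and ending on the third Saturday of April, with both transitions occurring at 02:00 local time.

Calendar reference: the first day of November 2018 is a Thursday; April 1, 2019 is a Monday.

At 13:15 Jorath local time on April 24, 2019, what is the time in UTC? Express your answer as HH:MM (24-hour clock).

11:15

1 November 2018 is a Thursday, so the first Sunday is November 4 and the second is November 11.
1 April 2019 is a Monday, so the first Saturday is April 6 and the third is April 20.
April 24, 2019 does not fall between 11 November 2018 and 20 April 2019, so daylight saving is not in effect and Jorath is at UTC+02:00.
13:15 local − 2h = 11:15 UTC.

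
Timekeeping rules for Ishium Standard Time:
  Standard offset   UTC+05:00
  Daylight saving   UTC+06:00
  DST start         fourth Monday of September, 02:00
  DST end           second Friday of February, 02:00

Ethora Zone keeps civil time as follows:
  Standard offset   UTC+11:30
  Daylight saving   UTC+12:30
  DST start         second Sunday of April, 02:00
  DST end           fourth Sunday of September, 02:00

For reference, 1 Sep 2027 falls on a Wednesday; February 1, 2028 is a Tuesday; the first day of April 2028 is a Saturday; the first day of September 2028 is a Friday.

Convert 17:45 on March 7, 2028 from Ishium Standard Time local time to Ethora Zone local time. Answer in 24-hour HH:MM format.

1 September 2027 is a Wednesday, so the first Monday is September 6 and the fourth is September 27.
1 February 2028 is a Tuesday, so the first Friday is February 4 and the second is February 11.
March 7, 2028 does not fall between 27 September 2027 and 11 February 2028, so daylight saving is not in effect and Ishium Standard Time is at UTC+05:00.
17:45 Ishium Standard Time − 5h = 12:45 UTC.
1 April 2028 is a Saturday, so the first Sunday is April 2 and the second is April 9.
1 September 2028 is a Friday, so the first Sunday is September 3 and the fourth is September 24.
At the standard offset (UTC+11:30), 12:45 UTC + 11h30m = 00:15 Ethora Zone standard time (rolling into the next day, 8 March 2028).
The standard-time date in Ethora Zone, March 8, 2028, is outside the daylight-saving period (9 April – 24 September), so Ethora Zone is on standard time, UTC+11:30.
12:45 UTC + 11h30m = 00:15 Ethora Zone (rolling into the next day, 8 March 2028).

00:15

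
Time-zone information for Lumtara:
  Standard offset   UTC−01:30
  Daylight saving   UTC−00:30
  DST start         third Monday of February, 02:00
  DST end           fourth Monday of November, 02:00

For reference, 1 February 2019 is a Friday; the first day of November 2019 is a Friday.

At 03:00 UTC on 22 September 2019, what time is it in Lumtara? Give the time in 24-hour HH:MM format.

1 February 2019 is a Friday, so the first Monday is February 4 and the third is February 18.
1 November 2019 is a Friday, so the first Monday is November 4 and the fourth is November 25.
At the standard offset (UTC−01:30), 03:00 UTC − 1h30m = 01:30 Lumtara standard time.
The standard-time date in Lumtara, 22 September 2019, lies within the daylight-saving period (18 February – 25 November), so Lumtara is on daylight time, UTC−00:30.
03:00 UTC − 0h30m = 02:30 local.

02:30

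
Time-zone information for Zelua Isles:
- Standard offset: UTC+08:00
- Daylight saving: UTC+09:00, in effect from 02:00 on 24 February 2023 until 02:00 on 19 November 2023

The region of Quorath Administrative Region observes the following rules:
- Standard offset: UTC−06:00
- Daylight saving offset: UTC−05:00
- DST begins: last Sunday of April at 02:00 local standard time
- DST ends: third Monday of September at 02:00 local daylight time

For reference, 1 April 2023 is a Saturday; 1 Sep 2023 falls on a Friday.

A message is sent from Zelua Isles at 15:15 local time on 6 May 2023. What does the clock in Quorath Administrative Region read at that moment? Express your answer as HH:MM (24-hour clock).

6 May 2023 lies within the daylight-saving period (24 February – 19 November), so Zelua Isles is on daylight time, UTC+09:00.
15:15 Zelua Isles − 9h = 06:15 UTC.
1 April 2023 is a Saturday, so Sundays fall on 2, 9, 16, 23, 30; the last is April 30.
1 September 2023 is a Friday, so the first Monday is September 4 and the third is September 18.
At the standard offset (UTC−06:00), 06:15 UTC − 6h = 00:15 Quorath Administrative Region standard time.
The standard-time date in Quorath Administrative Region, 6 May 2023, falls between 30 April and 18 September, so daylight saving is in effect and Quorath Administrative Region is at UTC−05:00.
06:15 UTC − 5h = 01:15 Quorath Administrative Region.

01:15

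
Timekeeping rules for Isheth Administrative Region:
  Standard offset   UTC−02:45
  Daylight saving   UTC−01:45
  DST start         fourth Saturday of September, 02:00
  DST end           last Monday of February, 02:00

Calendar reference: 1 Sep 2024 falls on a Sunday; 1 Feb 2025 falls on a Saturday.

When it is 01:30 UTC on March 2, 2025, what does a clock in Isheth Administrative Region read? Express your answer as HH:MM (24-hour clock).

1 September 2024 is a Sunday, so the first Saturday is September 7 and the fourth is September 28.
1 February 2025 is a Saturday, so Mondays fall on 3, 10, 17, 24; the last is February 24.
At the standard offset (UTC−02:45), 01:30 UTC − 2h45m = 22:45 Isheth Administrative Region standard time (rolling into the previous day, 1 March 2025).
The standard-time date in Isheth Administrative Region, March 1, 2025, does not fall between 28 September 2024 and 24 February 2025, so daylight saving is not in effect and Isheth Administrative Region is at UTC−02:45.
01:30 UTC − 2h45m = 22:45 local (rolling into the previous day, 1 March 2025).

22:45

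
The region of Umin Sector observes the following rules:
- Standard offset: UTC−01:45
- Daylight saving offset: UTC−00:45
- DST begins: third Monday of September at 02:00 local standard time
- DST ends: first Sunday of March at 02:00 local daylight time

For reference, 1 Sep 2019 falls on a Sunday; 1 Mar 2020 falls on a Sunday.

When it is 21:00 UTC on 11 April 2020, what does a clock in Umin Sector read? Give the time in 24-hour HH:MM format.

19:15

1 September 2019 is a Sunday, so the first Monday is September 2 and the third is September 16.
1 March 2020 is a Sunday, so the first Sunday is March 1.
At the standard offset (UTC−01:45), 21:00 UTC − 1h45m = 19:15 Umin Sector standard time.
The standard-time date in Umin Sector, 11 April 2020, does not fall between 16 September 2019 and 1 March 2020, so daylight saving is not in effect and Umin Sector is at UTC−01:45.
21:00 UTC − 1h45m = 19:15 local.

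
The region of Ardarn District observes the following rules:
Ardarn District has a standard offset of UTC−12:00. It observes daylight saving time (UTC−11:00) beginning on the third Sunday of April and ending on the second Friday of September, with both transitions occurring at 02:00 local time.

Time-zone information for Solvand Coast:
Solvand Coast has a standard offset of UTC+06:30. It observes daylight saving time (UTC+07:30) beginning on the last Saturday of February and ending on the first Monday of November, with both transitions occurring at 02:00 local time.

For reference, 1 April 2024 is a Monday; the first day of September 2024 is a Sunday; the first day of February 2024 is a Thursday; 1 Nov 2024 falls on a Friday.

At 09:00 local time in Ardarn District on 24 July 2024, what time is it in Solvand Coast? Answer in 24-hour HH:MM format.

1 April 2024 is a Monday, so the first Sunday is April 7 and the third is April 21.
1 September 2024 is a Sunday, so the first Friday is September 6 and the second is September 13.
24 July 2024 falls between 21 April and 13 September, so daylight saving is in effect and Ardarn District is at UTC−11:00.
09:00 Ardarn District + 11h = 20:00 UTC.
1 February 2024 is a Thursday, so Saturdays fall on 3, 10, 17, 24; the last is February 24.
1 November 2024 is a Friday, so the first Monday is November 4.
At the standard offset (UTC+06:30), 20:00 UTC + 6h30m = 02:30 Solvand Coast standard time (rolling into the next day, 25 July 2024).
The standard-time date in Solvand Coast, 25 July 2024, lies within the daylight-saving period (24 February – 4 November), so Solvand Coast is on daylight time, UTC+07:30.
20:00 UTC + 7h30m = 03:30 Solvand Coast (rolling into the next day, 25 July 2024).

03:30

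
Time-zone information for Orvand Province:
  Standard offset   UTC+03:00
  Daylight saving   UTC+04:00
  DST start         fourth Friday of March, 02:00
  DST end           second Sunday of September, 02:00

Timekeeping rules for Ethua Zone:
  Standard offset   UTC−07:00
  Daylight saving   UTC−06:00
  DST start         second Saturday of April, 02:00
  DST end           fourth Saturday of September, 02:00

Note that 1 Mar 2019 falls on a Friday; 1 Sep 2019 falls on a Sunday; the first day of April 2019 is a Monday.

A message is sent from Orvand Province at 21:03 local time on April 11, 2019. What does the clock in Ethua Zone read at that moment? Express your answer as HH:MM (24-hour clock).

1 March 2019 is a Friday, so the first Friday is March 1 and the fourth is March 22.
1 September 2019 is a Sunday, so the first Sunday is September 1 and the second is September 8.
April 11, 2019 lies within the daylight-saving period (22 March – 8 September), so Orvand Province is on daylight time, UTC+04:00.
21:03 Orvand Province − 4h = 17:03 UTC.
1 April 2019 is a Monday, so the first Saturday is April 6 and the second is April 13.
1 September 2019 is a Sunday, so the first Saturday is September 7 and the fourth is September 28.
At the standard offset (UTC−07:00), 17:03 UTC − 7h = 10:03 Ethua Zone standard time.
The standard-time date in Ethua Zone, April 11, 2019, is outside the daylight-saving period (13 April – 28 September), so Ethua Zone is on standard time, UTC−07:00.
17:03 UTC − 7h = 10:03 Ethua Zone.

10:03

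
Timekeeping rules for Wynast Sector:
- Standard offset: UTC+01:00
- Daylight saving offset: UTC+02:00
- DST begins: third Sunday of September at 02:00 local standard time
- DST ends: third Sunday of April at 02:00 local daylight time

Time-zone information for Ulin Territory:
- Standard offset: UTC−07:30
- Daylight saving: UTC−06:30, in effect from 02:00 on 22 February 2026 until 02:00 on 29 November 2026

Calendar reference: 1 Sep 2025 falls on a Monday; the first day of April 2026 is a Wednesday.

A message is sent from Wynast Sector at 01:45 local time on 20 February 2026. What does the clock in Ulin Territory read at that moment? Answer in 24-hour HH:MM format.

1 September 2025 is a Monday, so the first Sunday is September 7 and the third is September 21.
1 April 2026 is a Wednesday, so the first Sunday is April 5 and the third is April 19.
20 February 2026 falls between 21 September 2025 and 19 April 2026, so daylight saving is in effect and Wynast Sector is at UTC+02:00.
01:45 Wynast Sector − 2h = 23:45 UTC (rolling into the previous day, 19 February 2026).
At the standard offset (UTC−07:30), 23:45 UTC − 7h30m = 16:15 Ulin Territory standard time.
The standard-time date in Ulin Territory, 19 February 2026, does not fall between 22 February and 29 November, so daylight saving is not in effect and Ulin Territory is at UTC−07:30.
23:45 UTC − 7h30m = 16:15 Ulin Territory.

16:15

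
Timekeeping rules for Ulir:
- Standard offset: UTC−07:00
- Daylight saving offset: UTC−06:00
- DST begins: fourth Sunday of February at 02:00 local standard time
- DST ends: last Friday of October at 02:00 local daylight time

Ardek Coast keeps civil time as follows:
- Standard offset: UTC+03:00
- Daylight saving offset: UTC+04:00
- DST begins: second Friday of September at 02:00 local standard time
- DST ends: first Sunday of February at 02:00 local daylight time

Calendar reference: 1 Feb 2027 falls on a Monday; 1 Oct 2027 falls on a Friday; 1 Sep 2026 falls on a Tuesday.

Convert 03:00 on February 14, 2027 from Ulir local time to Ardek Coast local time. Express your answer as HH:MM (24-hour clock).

13:00

1 February 2027 is a Monday, so the first Sunday is February 7 and the fourth is February 28.
1 October 2027 is a Friday, so Fridays fall on 1, 8, 15, 22, 29; the last is October 29.
February 14, 2027 is outside the daylight-saving period (28 February – 29 October), so Ulir is on standard time, UTC−07:00.
03:00 Ulir + 7h = 10:00 UTC.
1 September 2026 is a Tuesday, so the first Friday is September 4 and the second is September 11.
1 February 2027 is a Monday, so the first Sunday is February 7.
At the standard offset (UTC+03:00), 10:00 UTC + 3h = 13:00 Ardek Coast standard time.
The standard-time date in Ardek Coast, February 14, 2027, does not fall between 11 September 2026 and 7 February 2027, so daylight saving is not in effect and Ardek Coast is at UTC+03:00.
10:00 UTC + 3h = 13:00 Ardek Coast.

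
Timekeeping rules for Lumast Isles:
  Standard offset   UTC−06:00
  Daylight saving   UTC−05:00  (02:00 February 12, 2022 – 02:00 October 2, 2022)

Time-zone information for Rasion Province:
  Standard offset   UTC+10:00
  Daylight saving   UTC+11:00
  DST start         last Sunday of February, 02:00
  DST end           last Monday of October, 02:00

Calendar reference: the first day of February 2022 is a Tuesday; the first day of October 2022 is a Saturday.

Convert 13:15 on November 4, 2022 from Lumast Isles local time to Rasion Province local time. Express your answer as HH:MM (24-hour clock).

November 4, 2022 does not fall between 12 February and 2 October, so daylight saving is not in effect and Lumast Isles is at UTC−06:00.
13:15 Lumast Isles + 6h = 19:15 UTC.
1 February 2022 is a Tuesday, so Sundays fall on 6, 13, 20, 27; the last is February 27.
1 October 2022 is a Saturday, so Mondays fall on 3, 10, 17, 24, 31; the last is October 31.
At the standard offset (UTC+10:00), 19:15 UTC + 10h = 05:15 Rasion Province standard time (rolling into the next day, 5 November 2022).
The standard-time date in Rasion Province, November 5, 2022, does not fall between 27 February and 31 October, so daylight saving is not in effect and Rasion Province is at UTC+10:00.
19:15 UTC + 10h = 05:15 Rasion Province (rolling into the next day, 5 November 2022).

05:15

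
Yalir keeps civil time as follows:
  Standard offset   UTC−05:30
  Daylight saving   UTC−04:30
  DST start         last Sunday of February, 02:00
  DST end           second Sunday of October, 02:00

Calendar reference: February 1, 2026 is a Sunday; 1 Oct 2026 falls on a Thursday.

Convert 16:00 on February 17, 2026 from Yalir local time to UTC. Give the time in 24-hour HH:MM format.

21:30

1 February 2026 is a Sunday, so Sundays fall on 1, 8, 15, 22; the last is February 22.
1 October 2026 is a Thursday, so the first Sunday is October 4 and the second is October 11.
February 17, 2026 does not fall between 22 February and 11 October, so daylight saving is not in effect and Yalir is at UTC−05:30.
16:00 local + 5h30m = 21:30 UTC.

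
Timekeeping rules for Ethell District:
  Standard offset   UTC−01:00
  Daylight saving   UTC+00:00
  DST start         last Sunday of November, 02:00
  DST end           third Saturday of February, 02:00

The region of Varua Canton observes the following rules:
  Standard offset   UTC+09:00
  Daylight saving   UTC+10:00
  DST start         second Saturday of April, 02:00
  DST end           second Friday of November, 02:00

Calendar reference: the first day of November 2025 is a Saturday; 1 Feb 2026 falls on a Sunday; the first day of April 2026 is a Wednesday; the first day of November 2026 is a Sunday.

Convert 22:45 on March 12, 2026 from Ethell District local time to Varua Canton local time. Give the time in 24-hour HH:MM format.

1 November 2025 is a Saturday, so Sundays fall on 2, 9, 16, 23, 30; the last is November 30.
1 February 2026 is a Sunday, so the first Saturday is February 7 and the third is February 21.
Daylight saving runs 30 November 2025 – 21 February 2026; March 12, 2026 is outside that window, so Ethell District is on standard time at UTC−01:00.
22:45 Ethell District + 1h = 23:45 UTC.
1 April 2026 is a Wednesday, so the first Saturday is April 4 and the second is April 11.
1 November 2026 is a Sunday, so the first Friday is November 6 and the second is November 13.
At the standard offset (UTC+09:00), 23:45 UTC + 9h = 08:45 Varua Canton standard time (rolling into the next day, 13 March 2026).
Daylight saving runs 11 April – 13 November; the standard-time date in Varua Canton, March 13, 2026, is outside that window, so Varua Canton is on standard time at UTC+09:00.
23:45 UTC + 9h = 08:45 Varua Canton (rolling into the next day, 13 March 2026).

08:45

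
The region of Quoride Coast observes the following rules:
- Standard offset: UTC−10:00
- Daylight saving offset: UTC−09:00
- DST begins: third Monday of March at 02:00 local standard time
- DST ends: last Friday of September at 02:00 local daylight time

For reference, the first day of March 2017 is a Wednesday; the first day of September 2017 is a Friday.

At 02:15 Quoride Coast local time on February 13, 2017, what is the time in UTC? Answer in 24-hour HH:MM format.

1 March 2017 is a Wednesday, so the first Monday is March 6 and the third is March 20.
1 September 2017 is a Friday, so Fridays fall on 1, 8, 15, 22, 29; the last is September 29.
February 13, 2017 is outside the daylight-saving period (20 March – 29 September), so Quoride Coast is on standard time, UTC−10:00.
02:15 local + 10h = 12:15 UTC.

12:15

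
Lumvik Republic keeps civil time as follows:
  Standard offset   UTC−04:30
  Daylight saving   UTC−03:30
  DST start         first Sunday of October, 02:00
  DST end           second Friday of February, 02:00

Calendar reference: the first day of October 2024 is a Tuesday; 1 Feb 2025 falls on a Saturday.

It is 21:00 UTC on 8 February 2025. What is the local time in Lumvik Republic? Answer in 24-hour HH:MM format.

17:30

1 October 2024 is a Tuesday, so the first Sunday is October 6.
1 February 2025 is a Saturday, so the first Friday is February 7 and the second is February 14.
At the standard offset (UTC−04:30), 21:00 UTC − 4h30m = 16:30 Lumvik Republic standard time.
Daylight saving runs 6 October 2024 – 14 February 2025; the standard-time date in Lumvik Republic, 8 February 2025, is inside that window, so Lumvik Republic is at UTC−03:30.
21:00 UTC − 3h30m = 17:30 local.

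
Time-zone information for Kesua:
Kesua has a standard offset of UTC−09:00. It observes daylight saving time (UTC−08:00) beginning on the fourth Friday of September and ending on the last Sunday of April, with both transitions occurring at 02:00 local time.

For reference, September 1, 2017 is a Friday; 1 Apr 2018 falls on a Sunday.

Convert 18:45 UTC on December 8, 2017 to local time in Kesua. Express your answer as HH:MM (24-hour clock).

1 September 2017 is a Friday, so the first Friday is September 1 and the fourth is September 22.
1 April 2018 is a Sunday, so Sundays fall on 1, 8, 15, 22, 29; the last is April 29.
At the standard offset (UTC−09:00), 18:45 UTC − 9h = 09:45 Kesua standard time.
Daylight saving runs 22 September 2017 – 29 April 2018; the standard-time date in Kesua, December 8, 2017, is inside that window, so Kesua is at UTC−08:00.
18:45 UTC − 8h = 10:45 local.

10:45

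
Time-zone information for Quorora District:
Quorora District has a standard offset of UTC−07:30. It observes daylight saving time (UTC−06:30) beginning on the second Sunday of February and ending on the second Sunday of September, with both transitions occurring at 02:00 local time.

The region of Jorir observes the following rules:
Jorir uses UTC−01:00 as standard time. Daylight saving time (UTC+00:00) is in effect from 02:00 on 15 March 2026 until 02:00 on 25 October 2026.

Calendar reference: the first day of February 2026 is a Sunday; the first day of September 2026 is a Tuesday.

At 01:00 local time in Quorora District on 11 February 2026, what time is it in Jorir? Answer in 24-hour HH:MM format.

1 February 2026 is a Sunday, so the first Sunday is February 1 and the second is February 8.
1 September 2026 is a Tuesday, so the first Sunday is September 6 and the second is September 13.
Daylight saving runs 8 February – 13 September; 11 February 2026 is inside that window, so Quorora District is at UTC−06:30.
01:00 Quorora District + 6h30m = 07:30 UTC.
At the standard offset (UTC−01:00), 07:30 UTC − 1h = 06:30 Jorir standard time.
The standard-time date in Jorir, 11 February 2026, is outside the daylight-saving period (15 March – 25 October), so Jorir is on standard time, UTC−01:00.
07:30 UTC − 1h = 06:30 Jorir.

06:30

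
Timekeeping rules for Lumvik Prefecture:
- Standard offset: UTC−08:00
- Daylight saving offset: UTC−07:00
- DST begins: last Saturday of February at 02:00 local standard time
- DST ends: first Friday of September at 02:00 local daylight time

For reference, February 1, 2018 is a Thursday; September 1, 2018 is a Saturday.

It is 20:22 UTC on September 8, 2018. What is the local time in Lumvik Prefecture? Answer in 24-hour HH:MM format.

12:22

1 February 2018 is a Thursday, so Saturdays fall on 3, 10, 17, 24; the last is February 24.
1 September 2018 is a Saturday, so the first Friday is September 7.
At the standard offset (UTC−08:00), 20:22 UTC − 8h = 12:22 Lumvik Prefecture standard time.
The standard-time date in Lumvik Prefecture, September 8, 2018, is outside the daylight-saving period (24 February – 7 September), so Lumvik Prefecture is on standard time, UTC−08:00.
20:22 UTC − 8h = 12:22 local.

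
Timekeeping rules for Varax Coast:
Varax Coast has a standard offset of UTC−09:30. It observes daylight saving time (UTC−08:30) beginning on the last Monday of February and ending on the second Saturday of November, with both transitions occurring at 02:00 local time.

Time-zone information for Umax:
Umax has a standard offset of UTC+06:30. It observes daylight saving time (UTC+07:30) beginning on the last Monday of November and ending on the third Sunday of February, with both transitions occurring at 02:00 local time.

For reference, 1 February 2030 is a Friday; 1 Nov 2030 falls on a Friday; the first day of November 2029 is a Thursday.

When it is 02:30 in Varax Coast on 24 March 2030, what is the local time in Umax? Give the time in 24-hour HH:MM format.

1 February 2030 is a Friday, so Mondays fall on 4, 11, 18, 25; the last is February 25.
1 November 2030 is a Friday, so the first Saturday is November 2 and the second is November 9.
24 March 2030 lies within the daylight-saving period (25 February – 9 November), so Varax Coast is on daylight time, UTC−08:30.
02:30 Varax Coast + 8h30m = 11:00 UTC.
1 November 2029 is a Thursday, so Mondays fall on 5, 12, 19, 26; the last is November 26.
1 February 2030 is a Friday, so the first Sunday is February 3 and the third is February 17.
At the standard offset (UTC+06:30), 11:00 UTC + 6h30m = 17:30 Umax standard time.
Daylight saving runs 26 November 2029 – 17 February 2030; the standard-time date in Umax, 24 March 2030, is outside that window, so Umax is on standard time at UTC+06:30.
11:00 UTC + 6h30m = 17:30 Umax.

17:30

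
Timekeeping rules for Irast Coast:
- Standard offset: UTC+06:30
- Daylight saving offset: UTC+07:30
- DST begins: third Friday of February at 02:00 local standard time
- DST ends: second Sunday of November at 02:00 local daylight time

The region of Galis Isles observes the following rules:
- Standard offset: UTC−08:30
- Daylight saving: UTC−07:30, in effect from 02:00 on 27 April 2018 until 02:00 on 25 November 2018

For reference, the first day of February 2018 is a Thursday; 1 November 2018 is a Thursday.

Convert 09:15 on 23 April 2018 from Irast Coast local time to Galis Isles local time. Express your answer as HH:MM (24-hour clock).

1 February 2018 is a Thursday, so the first Friday is February 2 and the third is February 16.
1 November 2018 is a Thursday, so the first Sunday is November 4 and the second is November 11.
23 April 2018 falls between 16 February and 11 November, so daylight saving is in effect and Irast Coast is at UTC+07:30.
09:15 Irast Coast − 7h30m = 01:45 UTC.
At the standard offset (UTC−08:30), 01:45 UTC − 8h30m = 17:15 Galis Isles standard time (rolling into the previous day, 22 April 2018).
Daylight saving runs 27 April – 25 November; the standard-time date in Galis Isles, 22 April 2018, is outside that window, so Galis Isles is on standard time at UTC−08:30.
01:45 UTC − 8h30m = 17:15 Galis Isles (rolling into the previous day, 22 April 2018).

17:15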